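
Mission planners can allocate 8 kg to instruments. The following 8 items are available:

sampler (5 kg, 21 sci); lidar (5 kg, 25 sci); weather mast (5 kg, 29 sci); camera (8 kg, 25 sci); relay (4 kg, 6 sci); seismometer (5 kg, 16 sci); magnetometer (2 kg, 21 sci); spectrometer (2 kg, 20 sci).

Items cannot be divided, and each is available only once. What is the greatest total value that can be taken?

50 sci

Check high-value combinations within 8 kg:
- weather mast+magnetometer: mass 5+2=7, value 29+21=50
- weather mast+spectrometer: mass 5+2=7, value 29+20=49
- relay+magnetometer+spectrometer: mass 4+2+2=8, value 6+21+20=47
- lidar+magnetometer: mass 5+2=7, value 25+21=46
- lidar+spectrometer: mass 5+2=7, value 25+20=45
Best: 50 sci.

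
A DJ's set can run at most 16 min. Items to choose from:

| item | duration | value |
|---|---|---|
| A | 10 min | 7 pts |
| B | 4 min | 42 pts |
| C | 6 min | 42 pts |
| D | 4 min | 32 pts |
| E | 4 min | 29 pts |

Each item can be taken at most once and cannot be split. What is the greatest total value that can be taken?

116 pts

Check high-value combinations within 16 min:
- B+C+D: duration 4+6+4=14, value 42+42+32=116
- B+C+E: duration 4+6+4=14, value 42+42+29=113
- B+D+E: duration 4+4+4=12, value 42+32+29=103
Best: 116 pts.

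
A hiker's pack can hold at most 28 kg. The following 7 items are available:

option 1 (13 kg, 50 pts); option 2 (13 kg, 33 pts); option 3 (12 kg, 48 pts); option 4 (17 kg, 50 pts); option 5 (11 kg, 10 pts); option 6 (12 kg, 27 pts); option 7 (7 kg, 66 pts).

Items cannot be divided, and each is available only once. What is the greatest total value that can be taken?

Check high-value combinations within 28 kg:
- option 1+option 7: weight 13+7=20, value 50+66=116
- option 4+option 7: weight 17+7=24, value 50+66=116
- option 3+option 7: weight 12+7=19, value 48+66=114
- option 2+option 7: weight 13+7=20, value 33+66=99
Best: 116 pts.

116 pts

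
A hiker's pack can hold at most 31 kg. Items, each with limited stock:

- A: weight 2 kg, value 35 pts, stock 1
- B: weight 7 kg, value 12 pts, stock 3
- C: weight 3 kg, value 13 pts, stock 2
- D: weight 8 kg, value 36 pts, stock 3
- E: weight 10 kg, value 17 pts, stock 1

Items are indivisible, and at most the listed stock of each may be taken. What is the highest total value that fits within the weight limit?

156 pts

Top feasible selections:
- 1×A + 1×C + 3×D: weight 29, value 156
- 1×A + 1×B + 2×C + 2×D: weight 31, value 145
- 1×A + 3×D: weight 26, value 143
- 1×A + 1×C + 2×D + 1×E: weight 31, value 137
Best: 156 pts.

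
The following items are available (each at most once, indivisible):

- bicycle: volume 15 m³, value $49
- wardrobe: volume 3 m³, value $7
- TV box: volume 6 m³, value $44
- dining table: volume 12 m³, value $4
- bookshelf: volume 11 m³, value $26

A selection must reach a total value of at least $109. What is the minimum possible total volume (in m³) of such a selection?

32

Subsets with value ≥ 109, sorted by total volume:
- bicycle+TV box+bookshelf: volume 32, value 119
- bicycle+wardrobe+TV box+bookshelf: volume 35, value 126
Minimum volume: 32 m³.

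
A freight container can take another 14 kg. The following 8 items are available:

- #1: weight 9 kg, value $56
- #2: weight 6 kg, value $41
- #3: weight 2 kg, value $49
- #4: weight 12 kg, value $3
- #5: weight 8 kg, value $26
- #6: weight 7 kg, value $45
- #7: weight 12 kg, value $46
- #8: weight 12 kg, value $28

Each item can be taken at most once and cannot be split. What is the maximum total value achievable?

$105

Check high-value combinations within 14 kg:
- #1+#3: weight 9+2=11, value 56+49=105
- #3+#7: weight 2+12=14, value 49+46=95
- #3+#6: weight 2+7=9, value 49+45=94
- #2+#3: weight 6+2=8, value 41+49=90
- #2+#6: weight 6+7=13, value 41+45=86
Best: $105.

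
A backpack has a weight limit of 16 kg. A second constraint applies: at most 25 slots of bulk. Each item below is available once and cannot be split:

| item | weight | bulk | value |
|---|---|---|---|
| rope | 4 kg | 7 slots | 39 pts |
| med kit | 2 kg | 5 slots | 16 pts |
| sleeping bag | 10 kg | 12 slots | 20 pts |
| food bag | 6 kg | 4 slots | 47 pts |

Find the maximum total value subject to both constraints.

Feasible sets respecting both limits:
- rope+med kit+food bag: weight 12, bulk 16, value 102
- rope+food bag: weight 10, bulk 11, value 86
- rope+med kit+sleeping bag: weight 16, bulk 24, value 75
Best: 102 pts.

102 pts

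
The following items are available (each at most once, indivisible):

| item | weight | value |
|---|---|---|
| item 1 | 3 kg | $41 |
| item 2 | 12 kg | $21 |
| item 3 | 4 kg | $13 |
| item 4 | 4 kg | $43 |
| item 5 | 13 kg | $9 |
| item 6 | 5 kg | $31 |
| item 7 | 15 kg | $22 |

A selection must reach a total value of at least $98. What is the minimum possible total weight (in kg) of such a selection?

Subsets with value ≥ 98, sorted by total weight:
- item 1+item 4+item 6: weight 12, value 115
- item 1+item 3+item 4+item 6: weight 16, value 128
- item 1+item 2+item 4: weight 19, value 105
- item 1+item 4+item 7: weight 22, value 106
Minimum weight: 12 kg.

12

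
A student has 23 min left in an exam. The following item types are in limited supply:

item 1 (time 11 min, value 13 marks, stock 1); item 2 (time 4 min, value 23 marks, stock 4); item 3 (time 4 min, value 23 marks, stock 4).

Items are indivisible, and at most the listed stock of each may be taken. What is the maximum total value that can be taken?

Top feasible selections:
- 1×item 2 + 4×item 3: time 20, value 115
- 2×item 2 + 3×item 3: time 20, value 115
Best: 115 marks.

115 marks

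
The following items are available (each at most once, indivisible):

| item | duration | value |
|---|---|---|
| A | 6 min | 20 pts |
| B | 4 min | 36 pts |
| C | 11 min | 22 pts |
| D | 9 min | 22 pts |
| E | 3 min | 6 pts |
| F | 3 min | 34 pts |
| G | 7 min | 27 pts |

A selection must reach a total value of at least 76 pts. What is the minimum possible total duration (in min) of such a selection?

Subsets with value ≥ 76, sorted by total duration:
- B+E+F: duration 10, value 76
- A+B+F: duration 13, value 90
- B+F+G: duration 14, value 97
Minimum duration: 10 min.

10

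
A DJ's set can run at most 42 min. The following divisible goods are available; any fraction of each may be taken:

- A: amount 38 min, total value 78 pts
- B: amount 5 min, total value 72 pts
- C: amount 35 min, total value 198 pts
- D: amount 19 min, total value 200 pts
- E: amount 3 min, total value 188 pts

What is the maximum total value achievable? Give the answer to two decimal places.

544.86

Take in order of value per unit:
- E (188/3 per unit): all 3 → value 188, running total 188.00
- B (72/5 per unit): all 5 → value 72, running total 260.00
- D (200/19 per unit): all 19 → value 200, running total 460.00
- C (198/35 per unit): 15 of 35 → value 15×198/35 = 84.8571, running total 544.86
Total 544.86.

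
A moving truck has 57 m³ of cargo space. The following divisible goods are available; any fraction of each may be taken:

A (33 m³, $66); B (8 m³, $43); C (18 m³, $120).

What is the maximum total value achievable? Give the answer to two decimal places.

225.00

Take in order of value per unit:
- C (120/18 per unit): all 18 → value 120, running total 120.00
- B (43/8 per unit): all 8 → value 43, running total 163.00
- A (66/33 per unit): 31 of 33 → value 31×66/33 = 62.0000, running total 225.00
Total 225.00.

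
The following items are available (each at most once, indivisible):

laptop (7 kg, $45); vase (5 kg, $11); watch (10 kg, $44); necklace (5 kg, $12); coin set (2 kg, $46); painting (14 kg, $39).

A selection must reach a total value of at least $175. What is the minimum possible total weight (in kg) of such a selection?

38

Subsets with value ≥ 175, sorted by total weight:
- laptop+watch+necklace+coin set+painting: weight 38, value 186
- laptop+vase+watch+coin set+painting: weight 38, value 185
- laptop+vase+watch+necklace+coin set+painting: weight 43, value 197
Minimum weight: 38 kg.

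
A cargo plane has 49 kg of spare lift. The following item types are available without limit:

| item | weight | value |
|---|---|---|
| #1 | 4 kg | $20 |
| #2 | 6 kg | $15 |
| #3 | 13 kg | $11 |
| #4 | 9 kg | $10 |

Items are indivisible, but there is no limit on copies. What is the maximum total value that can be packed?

$240

Best value-per-unit is #1 at 20/4, and filling with it alone uses weight 12×4=48. No mix of the others beats 12×20 = 240.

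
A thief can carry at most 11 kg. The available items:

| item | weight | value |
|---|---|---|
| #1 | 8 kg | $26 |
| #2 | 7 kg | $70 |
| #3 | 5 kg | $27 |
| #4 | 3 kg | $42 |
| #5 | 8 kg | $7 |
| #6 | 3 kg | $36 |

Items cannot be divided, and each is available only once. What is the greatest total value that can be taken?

Check high-value combinations within 11 kg:
- #2+#4: weight 7+3=10, value 70+42=112
- #2+#6: weight 7+3=10, value 70+36=106
- #3+#4+#6: weight 5+3+3=11, value 27+42+36=105
Best: $112.

$112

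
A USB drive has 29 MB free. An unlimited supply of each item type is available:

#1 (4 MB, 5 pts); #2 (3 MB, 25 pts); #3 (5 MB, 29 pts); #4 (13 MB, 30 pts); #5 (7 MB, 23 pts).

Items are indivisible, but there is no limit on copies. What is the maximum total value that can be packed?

229 pts

Best value-per-unit is #2 at 25/3; filling with it alone gives 9×25 = 225.
Optimal mix: 8×#2 + 1×#3 → size 29, value 229.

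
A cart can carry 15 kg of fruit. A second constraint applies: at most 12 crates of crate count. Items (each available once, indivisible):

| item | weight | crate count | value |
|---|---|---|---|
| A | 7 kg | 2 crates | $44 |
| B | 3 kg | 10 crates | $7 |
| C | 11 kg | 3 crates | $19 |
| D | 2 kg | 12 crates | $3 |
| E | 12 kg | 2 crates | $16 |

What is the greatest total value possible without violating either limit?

Feasible sets respecting both limits:
- A+B: weight 10, crate count 12, value 51
- A: weight 7, crate count 2, value 44
- B+E: weight 15, crate count 12, value 23
Best: $51.

$51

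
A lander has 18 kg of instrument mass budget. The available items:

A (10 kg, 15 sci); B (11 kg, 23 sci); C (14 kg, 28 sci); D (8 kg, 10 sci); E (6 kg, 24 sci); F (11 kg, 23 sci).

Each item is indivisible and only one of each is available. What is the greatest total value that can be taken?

47 sci

Check high-value combinations within 18 kg:
- B+E: mass 11+6=17, value 23+24=47
- E+F: mass 6+11=17, value 24+23=47
- A+E: mass 10+6=16, value 15+24=39
- D+E: mass 8+6=14, value 10+24=34
- C: mass 14, value 28
Best: 47 sci.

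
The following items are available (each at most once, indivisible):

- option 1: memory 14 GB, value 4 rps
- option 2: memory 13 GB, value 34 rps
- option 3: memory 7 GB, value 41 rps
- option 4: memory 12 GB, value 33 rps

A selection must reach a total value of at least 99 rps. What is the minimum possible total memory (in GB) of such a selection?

32

Subsets with value ≥ 99, sorted by total memory:
- option 2+option 3+option 4: memory 32, value 108
- option 1+option 2+option 3+option 4: memory 46, value 112
Minimum memory: 32 GB.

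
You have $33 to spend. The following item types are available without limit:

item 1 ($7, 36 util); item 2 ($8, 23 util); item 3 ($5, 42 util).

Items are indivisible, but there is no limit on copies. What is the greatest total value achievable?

252 util

Best value-per-unit is item 3 at 42/5, and filling with it alone uses cost 6×5=30. No mix of the others beats 6×42 = 252.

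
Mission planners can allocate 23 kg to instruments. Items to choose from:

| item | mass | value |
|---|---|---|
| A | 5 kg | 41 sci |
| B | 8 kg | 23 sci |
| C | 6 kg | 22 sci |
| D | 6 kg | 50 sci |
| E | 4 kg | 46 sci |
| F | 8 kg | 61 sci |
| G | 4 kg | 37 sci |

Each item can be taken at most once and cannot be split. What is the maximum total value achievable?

198 sci

Check high-value combinations within 23 kg:
- A+D+E+F: mass 5+6+4+8=23, value 41+50+46+61=198
- D+E+F+G: mass 6+4+8+4=22, value 50+46+61+37=194
- A+D+F+G: mass 5+6+8+4=23, value 41+50+61+37=189
- A+E+F+G: mass 5+4+8+4=21, value 41+46+61+37=185
Best: 198 sci.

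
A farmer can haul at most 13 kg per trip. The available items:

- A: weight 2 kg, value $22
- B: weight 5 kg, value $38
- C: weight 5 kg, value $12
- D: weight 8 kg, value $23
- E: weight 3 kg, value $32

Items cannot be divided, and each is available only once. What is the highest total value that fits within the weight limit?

$92

This is a 0/1 knapsack; check combinations near the capacity.
- A+B+E: weight 2+5+3=10, value 22+38+32=92
- B+C+E: weight 5+5+3=13, value 38+12+32=82
- A+D+E: weight 2+8+3=13, value 22+23+32=77
Best: $92.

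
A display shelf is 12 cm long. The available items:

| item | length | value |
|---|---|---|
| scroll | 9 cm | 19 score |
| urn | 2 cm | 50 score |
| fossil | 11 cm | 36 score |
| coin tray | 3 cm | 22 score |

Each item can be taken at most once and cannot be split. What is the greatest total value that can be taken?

Check high-value combinations within 12 cm:
- urn+coin tray: length 2+3=5, value 50+22=72
- scroll+urn: length 9+2=11, value 19+50=69
- urn: length 2, value 50
- scroll+coin tray: length 9+3=12, value 19+22=41
Best: 72 score.

72 score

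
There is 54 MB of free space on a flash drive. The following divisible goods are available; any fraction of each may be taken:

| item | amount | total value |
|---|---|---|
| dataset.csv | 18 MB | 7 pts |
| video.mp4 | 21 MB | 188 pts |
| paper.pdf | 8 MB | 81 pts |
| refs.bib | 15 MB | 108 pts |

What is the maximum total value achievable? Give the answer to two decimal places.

Take in order of value per unit:
- paper.pdf (81/8 per unit): all 8 → value 81, running total 81.00
- video.mp4 (188/21 per unit): all 21 → value 188, running total 269.00
- refs.bib (108/15 per unit): all 15 → value 108, running total 377.00
- dataset.csv (7/18 per unit): 10 of 18 → value 10×7/18 = 3.8889, running total 380.89
Total 380.89.

380.89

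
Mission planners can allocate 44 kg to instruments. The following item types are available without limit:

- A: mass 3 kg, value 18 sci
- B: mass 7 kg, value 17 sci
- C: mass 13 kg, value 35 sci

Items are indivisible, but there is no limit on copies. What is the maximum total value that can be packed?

Best value-per-unit is A at 18/3, and filling with it alone uses mass 14×3=42. No mix of the others beats 14×18 = 252.

252 sci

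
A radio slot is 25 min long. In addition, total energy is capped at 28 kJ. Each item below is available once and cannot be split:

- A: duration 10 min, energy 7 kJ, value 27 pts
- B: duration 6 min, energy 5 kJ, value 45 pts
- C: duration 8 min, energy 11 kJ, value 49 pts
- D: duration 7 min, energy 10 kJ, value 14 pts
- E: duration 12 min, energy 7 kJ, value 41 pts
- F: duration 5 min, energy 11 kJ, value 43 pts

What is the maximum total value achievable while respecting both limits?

Feasible sets respecting both limits:
- B+C+F: duration 19, energy 27, value 137
- B+E+F: duration 23, energy 23, value 129
- A+B+C: duration 24, energy 23, value 121
Best: 137 pts.

137 pts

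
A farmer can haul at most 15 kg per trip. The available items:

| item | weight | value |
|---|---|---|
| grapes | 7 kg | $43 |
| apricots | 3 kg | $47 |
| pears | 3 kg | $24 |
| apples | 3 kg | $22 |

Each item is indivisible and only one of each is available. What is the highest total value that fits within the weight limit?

This is a 0/1 knapsack; check combinations near the capacity.
- grapes+apricots+pears: weight 7+3+3=13, value 43+47+24=114
- grapes+apricots+apples: weight 7+3+3=13, value 43+47+22=112
- apricots+pears+apples: weight 3+3+3=9, value 47+24+22=93
Best: $114.

$114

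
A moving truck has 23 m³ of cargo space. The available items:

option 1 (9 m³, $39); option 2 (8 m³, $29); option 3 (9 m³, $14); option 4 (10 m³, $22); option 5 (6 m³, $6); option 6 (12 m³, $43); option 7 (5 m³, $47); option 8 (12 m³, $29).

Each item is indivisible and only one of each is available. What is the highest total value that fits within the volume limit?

This is a 0/1 knapsack; check combinations near the capacity.
- option 1+option 2+option 7: volume 9+8+5=22, value 39+29+47=115
- option 1+option 3+option 7: volume 9+9+5=23, value 39+14+47=100
- option 2+option 4+option 7: volume 8+10+5=23, value 29+22+47=98
- option 5+option 6+option 7: volume 6+12+5=23, value 6+43+47=96
Best: $115.

$115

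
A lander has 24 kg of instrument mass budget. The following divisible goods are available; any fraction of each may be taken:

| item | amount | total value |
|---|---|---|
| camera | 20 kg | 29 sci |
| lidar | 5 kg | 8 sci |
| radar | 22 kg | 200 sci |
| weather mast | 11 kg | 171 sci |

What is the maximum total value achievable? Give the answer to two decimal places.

Take in order of value per unit:
- weather mast (171/11 per unit): all 11 → value 171, running total 171.00
- radar (200/22 per unit): 13 of 22 → value 13×200/22 = 118.1818, running total 289.18
Total 289.18.

289.18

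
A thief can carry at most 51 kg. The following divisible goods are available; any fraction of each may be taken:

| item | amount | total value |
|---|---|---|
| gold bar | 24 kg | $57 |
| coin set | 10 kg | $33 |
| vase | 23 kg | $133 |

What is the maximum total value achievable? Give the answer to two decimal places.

208.75

Take in order of value per unit:
- vase (133/23 per unit): all 23 → value 133, running total 133.00
- coin set (33/10 per unit): all 10 → value 33, running total 166.00
- gold bar (57/24 per unit): 18 of 24 → value 18×57/24 = 42.7500, running total 208.75
Total 208.75.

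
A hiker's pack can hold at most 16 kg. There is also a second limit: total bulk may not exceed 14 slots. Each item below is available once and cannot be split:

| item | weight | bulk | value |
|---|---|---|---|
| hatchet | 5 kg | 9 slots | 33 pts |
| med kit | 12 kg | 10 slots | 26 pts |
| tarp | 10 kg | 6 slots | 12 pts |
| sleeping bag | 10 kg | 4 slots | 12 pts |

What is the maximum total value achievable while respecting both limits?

45 pts

Feasible sets respecting both limits:
- hatchet+sleeping bag: weight 15, bulk 13, value 45
- hatchet: weight 5, bulk 9, value 33
- med kit: weight 12, bulk 10, value 26
Best: 45 pts.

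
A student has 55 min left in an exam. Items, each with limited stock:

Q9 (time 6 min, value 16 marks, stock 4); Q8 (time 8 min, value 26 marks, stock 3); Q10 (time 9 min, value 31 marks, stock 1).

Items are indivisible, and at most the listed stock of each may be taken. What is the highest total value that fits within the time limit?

Top feasible selections:
- 3×Q9 + 3×Q8 + 1×Q10: time 51, value 157
- 4×Q9 + 2×Q8 + 1×Q10: time 49, value 147
- 4×Q9 + 3×Q8: time 48, value 142
Best: 157 marks.

157 marks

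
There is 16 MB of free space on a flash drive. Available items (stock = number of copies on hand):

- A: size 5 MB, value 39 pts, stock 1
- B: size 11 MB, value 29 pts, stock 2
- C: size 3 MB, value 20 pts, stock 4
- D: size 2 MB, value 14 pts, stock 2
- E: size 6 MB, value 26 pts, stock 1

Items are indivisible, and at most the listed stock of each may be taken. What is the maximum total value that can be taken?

113 pts

Top feasible selections:
- 1×A + 3×C + 1×D: size 16, value 113
- 4×C + 2×D: size 16, value 108
- 1×A + 2×C + 2×D: size 15, value 107
- 1×A + 3×C: size 14, value 99
Best: 113 pts.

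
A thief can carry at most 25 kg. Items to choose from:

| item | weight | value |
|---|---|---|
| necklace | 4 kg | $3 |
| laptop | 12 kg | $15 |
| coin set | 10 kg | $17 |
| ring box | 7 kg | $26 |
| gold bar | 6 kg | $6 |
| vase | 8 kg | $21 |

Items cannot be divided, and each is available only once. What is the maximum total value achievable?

Check high-value combinations within 25 kg:
- coin set+ring box+vase: weight 10+7+8=25, value 17+26+21=64
- necklace+ring box+gold bar+vase: weight 4+7+6+8=25, value 3+26+6+21=56
- ring box+gold bar+vase: weight 7+6+8=21, value 26+6+21=53
- necklace+ring box+vase: weight 4+7+8=19, value 3+26+21=50
- coin set+ring box+gold bar: weight 10+7+6=23, value 17+26+6=49
Best: $64.

$64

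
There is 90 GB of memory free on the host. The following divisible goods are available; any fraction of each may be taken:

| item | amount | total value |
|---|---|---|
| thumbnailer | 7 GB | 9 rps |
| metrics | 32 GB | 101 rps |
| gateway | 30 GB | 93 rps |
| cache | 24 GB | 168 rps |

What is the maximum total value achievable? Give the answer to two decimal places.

367.14

Take in order of value per unit:
- cache (168/24 per unit): all 24 → value 168, running total 168.00
- metrics (101/32 per unit): all 32 → value 101, running total 269.00
- gateway (93/30 per unit): all 30 → value 93, running total 362.00
- thumbnailer (9/7 per unit): 4 of 7 → value 4×9/7 = 5.1429, running total 367.14
Total 367.14.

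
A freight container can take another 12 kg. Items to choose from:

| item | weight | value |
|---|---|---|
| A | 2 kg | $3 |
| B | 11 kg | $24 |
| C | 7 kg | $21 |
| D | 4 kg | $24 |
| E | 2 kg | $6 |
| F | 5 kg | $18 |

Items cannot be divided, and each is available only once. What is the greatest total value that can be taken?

Check high-value combinations within 12 kg:
- D+E+F: weight 4+2+5=11, value 24+6+18=48
- C+D: weight 7+4=11, value 21+24=45
- A+D+F: weight 2+4+5=11, value 3+24+18=45
- D+F: weight 4+5=9, value 24+18=42
- C+F: weight 7+5=12, value 21+18=39
Best: $48.

$48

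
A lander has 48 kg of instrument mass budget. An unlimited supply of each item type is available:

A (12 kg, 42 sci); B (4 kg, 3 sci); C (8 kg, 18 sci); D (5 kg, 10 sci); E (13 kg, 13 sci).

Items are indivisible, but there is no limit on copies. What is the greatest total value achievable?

168 sci

Best value-per-unit is A at 42/12, and filling with it alone uses mass 4×12=48. No mix of the others beats 4×42 = 168.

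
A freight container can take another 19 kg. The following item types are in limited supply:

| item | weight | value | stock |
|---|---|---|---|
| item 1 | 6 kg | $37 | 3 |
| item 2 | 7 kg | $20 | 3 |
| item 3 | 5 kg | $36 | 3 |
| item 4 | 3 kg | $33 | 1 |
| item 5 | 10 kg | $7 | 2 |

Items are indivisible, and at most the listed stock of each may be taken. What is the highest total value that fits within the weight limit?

$142

Top feasible selections:
- 1×item 1 + 2×item 3 + 1×item 4: weight 19, value 142
- 3×item 3 + 1×item 4: weight 18, value 141
- 3×item 1: weight 18, value 111
Best: $142.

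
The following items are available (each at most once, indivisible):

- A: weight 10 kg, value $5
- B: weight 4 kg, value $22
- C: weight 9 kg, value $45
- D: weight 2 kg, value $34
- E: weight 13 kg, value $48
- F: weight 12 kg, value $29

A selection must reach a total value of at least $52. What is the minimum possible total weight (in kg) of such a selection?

6

Subsets with value ≥ 52, sorted by total weight:
- B+D: weight 6, value 56
- C+D: weight 11, value 79
- B+C: weight 13, value 67
Minimum weight: 6 kg.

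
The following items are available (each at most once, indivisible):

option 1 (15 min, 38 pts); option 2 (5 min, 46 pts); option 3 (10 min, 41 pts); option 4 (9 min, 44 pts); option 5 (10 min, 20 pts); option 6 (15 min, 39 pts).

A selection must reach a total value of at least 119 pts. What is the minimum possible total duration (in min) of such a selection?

Subsets with value ≥ 119, sorted by total duration:
- option 2+option 3+option 4: duration 24, value 131
- option 2+option 4+option 6: duration 29, value 129
Minimum duration: 24 min.

24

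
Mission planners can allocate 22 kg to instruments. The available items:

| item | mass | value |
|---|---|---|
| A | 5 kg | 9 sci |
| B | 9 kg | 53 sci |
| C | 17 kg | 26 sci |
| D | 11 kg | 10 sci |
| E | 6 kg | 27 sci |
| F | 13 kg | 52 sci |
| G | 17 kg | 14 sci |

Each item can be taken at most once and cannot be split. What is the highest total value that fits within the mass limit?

105 sci

Check high-value combinations within 22 kg:
- B+F: mass 9+13=22, value 53+52=105
- A+B+E: mass 5+9+6=20, value 9+53+27=89
- B+E: mass 9+6=15, value 53+27=80
- E+F: mass 6+13=19, value 27+52=79
- B+D: mass 9+11=20, value 53+10=63
Best: 105 sci.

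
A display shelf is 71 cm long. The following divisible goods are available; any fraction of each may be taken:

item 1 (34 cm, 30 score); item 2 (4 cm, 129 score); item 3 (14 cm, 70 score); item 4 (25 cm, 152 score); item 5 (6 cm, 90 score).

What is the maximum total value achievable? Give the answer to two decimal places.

Take in order of value per unit:
- item 2 (129/4 per unit): all 4 → value 129, running total 129.00
- item 5 (90/6 per unit): all 6 → value 90, running total 219.00
- item 4 (152/25 per unit): all 25 → value 152, running total 371.00
- item 3 (70/14 per unit): all 14 → value 70, running total 441.00
- item 1 (30/34 per unit): 22 of 34 → value 22×30/34 = 19.4118, running total 460.41
Total 460.41.

460.41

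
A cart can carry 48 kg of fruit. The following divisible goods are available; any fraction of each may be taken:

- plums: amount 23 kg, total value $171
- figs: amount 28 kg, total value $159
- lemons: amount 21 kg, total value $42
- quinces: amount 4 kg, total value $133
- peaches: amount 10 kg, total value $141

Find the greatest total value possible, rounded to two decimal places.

Take in order of value per unit:
- quinces (133/4 per unit): all 4 → value 133, running total 133.00
- peaches (141/10 per unit): all 10 → value 141, running total 274.00
- plums (171/23 per unit): all 23 → value 171, running total 445.00
- figs (159/28 per unit): 11 of 28 → value 11×159/28 = 62.4643, running total 507.46
Total 507.46.

507.46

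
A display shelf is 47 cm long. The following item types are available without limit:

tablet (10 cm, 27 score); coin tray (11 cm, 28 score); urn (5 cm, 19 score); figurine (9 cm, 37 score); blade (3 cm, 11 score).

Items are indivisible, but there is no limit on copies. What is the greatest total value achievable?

Best value-per-unit is figurine at 37/9; filling with it alone gives 5×37 = 185.
Optimal mix: 1×urn + 4×figurine + 2×blade → length 47, value 189.

189 score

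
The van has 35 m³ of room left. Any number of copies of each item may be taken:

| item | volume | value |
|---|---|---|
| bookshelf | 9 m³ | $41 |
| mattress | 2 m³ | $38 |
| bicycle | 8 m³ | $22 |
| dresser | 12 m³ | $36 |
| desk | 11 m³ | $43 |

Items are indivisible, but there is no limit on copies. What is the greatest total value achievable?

$646

Best value-per-unit is mattress at 38/2, and filling with it alone uses volume 17×2=34. No mix of the others beats 17×38 = 646.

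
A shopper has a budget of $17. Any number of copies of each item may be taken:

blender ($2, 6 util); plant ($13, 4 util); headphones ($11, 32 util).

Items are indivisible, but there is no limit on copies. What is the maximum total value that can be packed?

Best value-per-unit is blender at 6/2; filling with it alone gives 8×6 = 48.
Optimal mix: 3×blender + 1×headphones → cost 17, value 50.

50 util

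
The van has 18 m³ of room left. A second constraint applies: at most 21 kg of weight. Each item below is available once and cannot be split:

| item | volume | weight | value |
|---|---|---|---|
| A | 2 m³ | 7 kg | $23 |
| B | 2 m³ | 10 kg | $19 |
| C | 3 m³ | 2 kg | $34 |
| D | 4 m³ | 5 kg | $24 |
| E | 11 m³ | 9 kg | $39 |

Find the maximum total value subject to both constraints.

Feasible sets respecting both limits:
- C+D+E: volume 18, weight 16, value 97
- A+C+E: volume 16, weight 18, value 96
- B+C+E: volume 16, weight 21, value 92
- A+D+E: volume 17, weight 21, value 86
Best: $97.

$97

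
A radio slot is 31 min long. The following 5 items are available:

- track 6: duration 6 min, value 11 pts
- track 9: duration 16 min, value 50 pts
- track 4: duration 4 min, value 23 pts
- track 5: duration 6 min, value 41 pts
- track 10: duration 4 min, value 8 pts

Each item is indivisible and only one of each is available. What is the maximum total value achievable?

122 pts

Check high-value combinations within 31 min:
- track 9+track 4+track 5+track 10: duration 16+4+6+4=30, value 50+23+41+8=122
- track 9+track 4+track 5: duration 16+4+6=26, value 50+23+41=114
- track 6+track 9+track 5: duration 6+16+6=28, value 11+50+41=102
Best: 122 pts.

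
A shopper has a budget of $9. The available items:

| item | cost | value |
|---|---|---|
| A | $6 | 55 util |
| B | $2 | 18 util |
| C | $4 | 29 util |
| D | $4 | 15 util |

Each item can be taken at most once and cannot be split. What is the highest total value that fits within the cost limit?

Check high-value combinations within $9:
- A+B: cost 6+2=8, value 55+18=73
- A: cost 6, value 55
- B+C: cost 2+4=6, value 18+29=47
- C+D: cost 4+4=8, value 29+15=44
Best: 73 util.

73 util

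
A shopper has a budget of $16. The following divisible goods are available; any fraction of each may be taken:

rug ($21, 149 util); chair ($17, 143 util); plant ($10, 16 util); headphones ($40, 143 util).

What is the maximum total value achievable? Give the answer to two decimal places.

134.59

Take in order of value per unit:
- chair (143/17 per unit): 16 of 17 → value 16×143/17 = 134.5882, running total 134.59
Total 134.59.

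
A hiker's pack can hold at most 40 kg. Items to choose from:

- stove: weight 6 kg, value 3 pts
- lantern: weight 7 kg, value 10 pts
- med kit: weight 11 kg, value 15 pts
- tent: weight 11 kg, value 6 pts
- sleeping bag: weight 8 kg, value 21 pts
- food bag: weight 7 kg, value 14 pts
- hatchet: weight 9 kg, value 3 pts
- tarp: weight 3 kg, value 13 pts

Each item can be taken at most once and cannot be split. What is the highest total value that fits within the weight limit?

Check high-value combinations within 40 kg:
- lantern+med kit+sleeping bag+food bag+tarp: weight 7+11+8+7+3=36, value 10+15+21+14+13=73
- med kit+tent+sleeping bag+food bag+tarp: weight 11+11+8+7+3=40, value 15+6+21+14+13=69
- stove+med kit+sleeping bag+food bag+tarp: weight 6+11+8+7+3=35, value 3+15+21+14+13=66
- med kit+sleeping bag+food bag+hatchet+tarp: weight 11+8+7+9+3=38, value 15+21+14+3+13=66
Best: 73 pts.

73 pts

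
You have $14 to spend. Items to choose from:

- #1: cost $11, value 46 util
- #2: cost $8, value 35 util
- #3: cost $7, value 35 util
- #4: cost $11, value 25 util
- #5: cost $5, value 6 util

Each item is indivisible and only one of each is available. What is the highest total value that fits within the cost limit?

46 util

Check high-value combinations within $14:
- #1: cost 11, value 46
- #3+#5: cost 7+5=12, value 35+6=41
- #2+#5: cost 8+5=13, value 35+6=41
- #3: cost 7, value 35
- #2: cost 8, value 35
Best: 46 util.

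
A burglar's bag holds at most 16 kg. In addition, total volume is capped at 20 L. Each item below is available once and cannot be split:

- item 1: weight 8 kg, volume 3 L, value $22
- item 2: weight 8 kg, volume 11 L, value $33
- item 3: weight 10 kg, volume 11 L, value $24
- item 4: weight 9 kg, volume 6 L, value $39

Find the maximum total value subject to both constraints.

Feasible sets respecting both limits:
- item 1+item 2: weight 16, volume 14, value 55
- item 4: weight 9, volume 6, value 39
- item 2: weight 8, volume 11, value 33
- item 3: weight 10, volume 11, value 24
Best: $55.

$55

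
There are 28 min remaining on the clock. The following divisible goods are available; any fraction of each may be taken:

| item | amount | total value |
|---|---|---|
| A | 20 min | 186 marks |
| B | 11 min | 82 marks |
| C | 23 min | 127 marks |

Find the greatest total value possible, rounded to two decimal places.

245.64

Take in order of value per unit:
- A (186/20 per unit): all 20 → value 186, running total 186.00
- B (82/11 per unit): 8 of 11 → value 8×82/11 = 59.6364, running total 245.64
Total 245.64.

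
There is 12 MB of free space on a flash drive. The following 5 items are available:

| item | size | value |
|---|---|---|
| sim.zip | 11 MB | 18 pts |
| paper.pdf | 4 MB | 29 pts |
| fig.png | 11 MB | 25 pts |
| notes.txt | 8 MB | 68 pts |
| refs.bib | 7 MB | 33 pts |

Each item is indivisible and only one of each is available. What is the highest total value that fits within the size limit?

Check high-value combinations within 12 MB:
- paper.pdf+notes.txt: size 4+8=12, value 29+68=97
- notes.txt: size 8, value 68
- paper.pdf+refs.bib: size 4+7=11, value 29+33=62
- refs.bib: size 7, value 33
- paper.pdf: size 4, value 29
Best: 97 pts.

97 pts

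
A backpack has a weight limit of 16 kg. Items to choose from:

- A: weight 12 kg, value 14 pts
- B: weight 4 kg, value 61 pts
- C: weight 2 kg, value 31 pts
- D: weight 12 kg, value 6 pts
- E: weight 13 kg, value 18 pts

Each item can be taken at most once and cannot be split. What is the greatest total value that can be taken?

This is a 0/1 knapsack; check combinations near the capacity.
- B+C: weight 4+2=6, value 61+31=92
- A+B: weight 12+4=16, value 14+61=75
- B+D: weight 4+12=16, value 61+6=67
Best: 92 pts.

92 pts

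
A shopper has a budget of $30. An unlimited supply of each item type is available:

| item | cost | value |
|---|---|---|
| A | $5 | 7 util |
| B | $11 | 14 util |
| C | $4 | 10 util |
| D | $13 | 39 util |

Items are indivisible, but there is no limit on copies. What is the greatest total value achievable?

88 util

Best value-per-unit is D at 39/13; filling with it alone gives 2×39 = 78.
Optimal mix: 1×C + 2×D → cost 30, value 88.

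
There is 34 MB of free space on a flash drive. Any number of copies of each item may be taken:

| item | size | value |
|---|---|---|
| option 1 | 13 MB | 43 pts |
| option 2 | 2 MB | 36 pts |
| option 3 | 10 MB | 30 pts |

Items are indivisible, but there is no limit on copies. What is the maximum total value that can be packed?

612 pts

Best value-per-unit is option 2 at 36/2, and filling with it alone uses size 17×2=34. No mix of the others beats 17×36 = 612.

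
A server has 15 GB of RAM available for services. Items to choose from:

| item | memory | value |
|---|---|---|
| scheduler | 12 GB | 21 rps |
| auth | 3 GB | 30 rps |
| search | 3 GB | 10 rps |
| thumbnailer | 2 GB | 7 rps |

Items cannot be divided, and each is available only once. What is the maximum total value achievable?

Check high-value combinations within 15 GB:
- scheduler+auth: memory 12+3=15, value 21+30=51
- auth+search+thumbnailer: memory 3+3+2=8, value 30+10+7=47
- auth+search: memory 3+3=6, value 30+10=40
Best: 51 rps.

51 rps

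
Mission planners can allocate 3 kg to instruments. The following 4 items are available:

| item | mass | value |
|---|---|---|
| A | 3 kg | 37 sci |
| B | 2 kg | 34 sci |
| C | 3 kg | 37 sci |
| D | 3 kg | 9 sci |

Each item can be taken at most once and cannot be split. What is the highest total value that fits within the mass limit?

37 sci

Check high-value combinations within 3 kg:
- A: mass 3, value 37
- C: mass 3, value 37
- B: mass 2, value 34
- D: mass 3, value 9
Best: 37 sci.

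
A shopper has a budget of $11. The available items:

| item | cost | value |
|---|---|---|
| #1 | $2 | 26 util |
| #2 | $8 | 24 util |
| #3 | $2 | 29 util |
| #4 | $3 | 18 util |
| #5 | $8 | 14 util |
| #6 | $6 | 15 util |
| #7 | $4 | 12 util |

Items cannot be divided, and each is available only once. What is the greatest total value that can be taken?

Check high-value combinations within $11:
- #1+#3+#4+#7: cost 2+2+3+4=11, value 26+29+18+12=85
- #1+#3+#4: cost 2+2+3=7, value 26+29+18=73
- #1+#3+#6: cost 2+2+6=10, value 26+29+15=70
- #1+#3+#7: cost 2+2+4=8, value 26+29+12=67
- #3+#4+#6: cost 2+3+6=11, value 29+18+15=62
Best: 85 util.

85 util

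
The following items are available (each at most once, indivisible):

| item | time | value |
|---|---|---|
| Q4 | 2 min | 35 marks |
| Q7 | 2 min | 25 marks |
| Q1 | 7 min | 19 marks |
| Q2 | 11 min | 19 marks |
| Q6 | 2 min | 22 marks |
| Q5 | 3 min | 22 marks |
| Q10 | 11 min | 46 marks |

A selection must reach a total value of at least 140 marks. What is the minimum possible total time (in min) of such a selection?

20

Subsets with value ≥ 140, sorted by total time:
- Q4+Q7+Q6+Q5+Q10: time 20, value 150
- Q4+Q7+Q1+Q6+Q10: time 24, value 147
- Q4+Q7+Q1+Q5+Q10: time 25, value 147
- Q4+Q1+Q6+Q5+Q10: time 25, value 144
Minimum time: 20 min.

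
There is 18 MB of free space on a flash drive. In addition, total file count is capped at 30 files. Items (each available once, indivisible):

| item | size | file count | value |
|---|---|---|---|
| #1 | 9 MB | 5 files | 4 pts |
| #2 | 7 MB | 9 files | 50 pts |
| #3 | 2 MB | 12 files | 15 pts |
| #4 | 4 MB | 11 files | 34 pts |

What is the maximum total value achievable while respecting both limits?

84 pts

Feasible sets respecting both limits:
- #2+#4: size 11, file count 20, value 84
- #1+#2+#3: size 18, file count 26, value 69
- #2+#3: size 9, file count 21, value 65
Best: 84 pts.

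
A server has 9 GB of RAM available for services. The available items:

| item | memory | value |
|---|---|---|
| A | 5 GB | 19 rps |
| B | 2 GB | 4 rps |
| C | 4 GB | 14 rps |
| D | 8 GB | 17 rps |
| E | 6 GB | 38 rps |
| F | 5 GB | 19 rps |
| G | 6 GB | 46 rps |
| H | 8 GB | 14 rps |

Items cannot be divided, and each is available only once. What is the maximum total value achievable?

Check high-value combinations within 9 GB:
- B+G: memory 2+6=8, value 4+46=50
- G: memory 6, value 46
- B+E: memory 2+6=8, value 4+38=42
- E: memory 6, value 38
- A+C: memory 5+4=9, value 19+14=33
Best: 50 rps.

50 rps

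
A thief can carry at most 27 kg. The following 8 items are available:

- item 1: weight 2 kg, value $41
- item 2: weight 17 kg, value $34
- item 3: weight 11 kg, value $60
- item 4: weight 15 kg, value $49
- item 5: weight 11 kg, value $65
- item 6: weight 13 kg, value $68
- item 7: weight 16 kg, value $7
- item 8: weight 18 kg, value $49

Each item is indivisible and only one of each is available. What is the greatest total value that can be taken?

Check high-value combinations within 27 kg:
- item 1+item 5+item 6: weight 2+11+13=26, value 41+65+68=174
- item 1+item 3+item 6: weight 2+11+13=26, value 41+60+68=169
- item 1+item 3+item 5: weight 2+11+11=24, value 41+60+65=166
- item 5+item 6: weight 11+13=24, value 65+68=133
- item 3+item 6: weight 11+13=24, value 60+68=128
Best: $174.

$174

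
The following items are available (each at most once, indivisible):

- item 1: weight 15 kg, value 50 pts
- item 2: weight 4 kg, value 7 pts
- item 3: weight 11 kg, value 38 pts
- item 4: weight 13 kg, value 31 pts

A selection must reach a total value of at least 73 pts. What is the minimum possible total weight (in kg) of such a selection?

Subsets with value ≥ 73, sorted by total weight:
- item 1+item 3: weight 26, value 88
- item 1+item 4: weight 28, value 81
- item 2+item 3+item 4: weight 28, value 76
- item 1+item 2+item 3: weight 30, value 95
Minimum weight: 26 kg.

26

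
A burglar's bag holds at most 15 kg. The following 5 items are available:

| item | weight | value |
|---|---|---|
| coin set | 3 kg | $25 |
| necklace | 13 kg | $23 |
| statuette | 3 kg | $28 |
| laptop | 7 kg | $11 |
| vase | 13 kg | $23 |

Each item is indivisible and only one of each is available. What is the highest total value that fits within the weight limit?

This is a 0/1 knapsack; check combinations near the capacity.
- coin set+statuette+laptop: weight 3+3+7=13, value 25+28+11=64
- coin set+statuette: weight 3+3=6, value 25+28=53
- statuette+laptop: weight 3+7=10, value 28+11=39
Best: $64.

$64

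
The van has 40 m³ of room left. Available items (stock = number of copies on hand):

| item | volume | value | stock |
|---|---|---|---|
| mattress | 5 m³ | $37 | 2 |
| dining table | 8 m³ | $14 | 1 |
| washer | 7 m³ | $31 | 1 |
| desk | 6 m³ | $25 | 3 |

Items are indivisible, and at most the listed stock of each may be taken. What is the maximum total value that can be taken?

$180

Best selections within volume 40 and stock limits:
- 2×mattress + 1×washer + 3×desk: volume 35, value 180
- 2×mattress + 1×dining table + 1×washer + 2×desk: volume 37, value 169
- 2×mattress + 1×dining table + 3×desk: volume 36, value 163
Best: $180.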